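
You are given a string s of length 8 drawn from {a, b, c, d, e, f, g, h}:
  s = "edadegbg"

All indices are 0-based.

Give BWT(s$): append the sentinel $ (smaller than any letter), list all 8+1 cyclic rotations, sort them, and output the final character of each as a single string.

rank  rotation   last
    0  $edadegbg  g
    1  adegbg$ed  d
    2  bg$edadeg  g
    3  dadegbg$e  e
    4  degbg$eda  a
    5  edadegbg$  $
    6  egbg$edad  d
    7  g$edadegb  b
    8  gbg$edade  e

gdgea$dbe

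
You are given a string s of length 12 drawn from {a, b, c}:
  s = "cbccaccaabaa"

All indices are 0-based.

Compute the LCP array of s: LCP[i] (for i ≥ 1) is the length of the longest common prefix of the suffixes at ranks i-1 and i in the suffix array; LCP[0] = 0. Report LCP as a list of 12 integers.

[0, 1, 2, 1, 1, 0, 1, 0, 2, 1, 1, 3]

rank | idx | suffix
   0 |  11 | a
   1 |  10 | aa
   2 |   7 | aabaa
   3 |   8 | abaa
   4 |   4 | accaabaa
   5 |   9 | baa
   6 |   1 | bccaccaabaa
   7 |   6 | caabaa
   8 |   3 | caccaabaa
   9 |   0 | cbccaccaabaa
  10 |   5 | ccaabaa
  11 |   2 | ccaccaabaa

SA = [11, 10, 7, 8, 4, 9, 1, 6, 3, 0, 5, 2]
[i] adj suffixes → lcp
  [1] 11/10 → 1 ('a')
  [2] 10/7 → 2 ('aa')
  [3] 7/8 → 1 ('a')
  [4] 8/4 → 1 ('a')
  [5] 4/9 → 0 ('')
  [6] 9/1 → 1 ('b')
  [7] 1/6 → 0 ('')
  [8] 6/3 → 2 ('ca')
  [9] 3/0 → 1 ('c')
  [10] 0/5 → 1 ('c')
  [11] 5/2 → 3 ('cca')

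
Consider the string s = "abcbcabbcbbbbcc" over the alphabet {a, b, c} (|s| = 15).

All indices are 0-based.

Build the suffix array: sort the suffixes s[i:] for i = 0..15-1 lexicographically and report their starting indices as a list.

[5, 0, 9, 10, 6, 11, 3, 7, 1, 12, 14, 4, 8, 2, 13]

sorted suffixes:
  #0 SA[0]=5  'abbcbbbbcc'
  #1 SA[1]=0  'abcbcabbcbbbbcc'
  #2 SA[2]=9  'bbbbcc'
  #3 SA[3]=10  'bbbcc'
  #4 SA[4]=6  'bbcbbbbcc'
  #5 SA[5]=11  'bbcc'
  #6 SA[6]=3  'bcabbcbbbbcc'
  #7 SA[7]=7  'bcbbbbcc'
  #8 SA[8]=1  'bcbcabbcbbbbcc'
  #9 SA[9]=12  'bcc'
  #10 SA[10]=14  'c'
  #11 SA[11]=4  'cabbcbbbbcc'
  #12 SA[12]=8  'cbbbbcc'
  #13 SA[13]=2  'cbcabbcbbbbcc'
  #14 SA[14]=13  'cc'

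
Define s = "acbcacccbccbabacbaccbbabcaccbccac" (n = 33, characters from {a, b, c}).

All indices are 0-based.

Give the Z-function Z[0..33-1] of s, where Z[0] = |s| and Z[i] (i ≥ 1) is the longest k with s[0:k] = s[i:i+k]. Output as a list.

Z[0]=33
i=1: outside box; Z[1]=0
i=2: outside box; Z[2]=0
i=3: outside box; Z[3]=0
i=4: outside box; Z[4]=2 grow→box=[4,6)
i=5: min(r-i=1, Z[1]=0)=0; Z[5]=0
i=6: outside box; Z[6]=0
i=7: outside box; Z[7]=0
i=8: outside box; Z[8]=0
i=9: outside box; Z[9]=0
i=10: outside box; Z[10]=0
i=11: outside box; Z[11]=0
i=12: outside box; Z[12]=1 grow→box=[12,13)
i=13: outside box; Z[13]=0
i=14: outside box; Z[14]=3 grow→box=[14,17)
i=15: min(r-i=2, Z[1]=0)=0; Z[15]=0
i=16: min(r-i=1, Z[2]=0)=0; Z[16]=0
i=17: outside box; Z[17]=2 grow→box=[17,19)
i=18: min(r-i=1, Z[1]=0)=0; Z[18]=0
i=19: outside box; Z[19]=0
i=20: outside box; Z[20]=0
i=21: outside box; Z[21]=0
i=22: outside box; Z[22]=1 grow→box=[22,23)
i=23: outside box; Z[23]=0
i=24: outside box; Z[24]=0
i=25: outside box; Z[25]=2 grow→box=[25,27)
i=26: min(r-i=1, Z[1]=0)=0; Z[26]=0
i=27: outside box; Z[27]=0
i=28: outside box; Z[28]=0
i=29: outside box; Z[29]=0
i=30: outside box; Z[30]=0
i=31: outside box; Z[31]=2 grow→box=[31,33)
i=32: min(r-i=1, Z[1]=0)=0; Z[32]=0

[33, 0, 0, 0, 2, 0, 0, 0, 0, 0, 0, 0, 1, 0, 3, 0, 0, 2, 0, 0, 0, 0, 1, 0, 0, 2, 0, 0, 0, 0, 0, 2, 0]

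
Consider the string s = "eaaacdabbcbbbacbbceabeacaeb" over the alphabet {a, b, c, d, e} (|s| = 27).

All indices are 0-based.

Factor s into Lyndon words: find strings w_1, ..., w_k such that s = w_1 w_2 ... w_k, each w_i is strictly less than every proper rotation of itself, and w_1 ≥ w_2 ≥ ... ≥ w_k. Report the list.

emit factor 1: 'e' (i=0, period=1)
emit factor 2: 'aaacdabbcbbbacbbceabeacaeb' (i=1, period=26)

["e", "aaacdabbcbbbacbbceabeacaeb"]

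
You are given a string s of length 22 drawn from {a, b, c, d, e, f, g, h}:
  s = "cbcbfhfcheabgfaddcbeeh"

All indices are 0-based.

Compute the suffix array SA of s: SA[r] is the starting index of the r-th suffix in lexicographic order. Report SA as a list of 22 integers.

[10, 14, 1, 18, 3, 11, 0, 17, 2, 7, 16, 15, 9, 19, 20, 13, 6, 4, 12, 21, 8, 5]

rank→(start, suffix):
  0 → (10, 'abgfaddcbeeh')
  1 → (14, 'addcbeeh')
  2 → (1, 'bcbfhfcheabgfaddcbeeh')
  3 → (18, 'beeh')
  4 → (3, 'bfhfcheabgfaddcbeeh')
  5 → (11, 'bgfaddcbeeh')
  6 → (0, 'cbcbfhfcheabgfaddcbeeh')
  7 → (17, 'cbeeh')
  8 → (2, 'cbfhfcheabgfaddcbeeh')
  9 → (7, 'cheabgfaddcbeeh')
  10 → (16, 'dcbeeh')
  11 → (15, 'ddcbeeh')
  12 → (9, 'eabgfaddcbeeh')
  13 → (19, 'eeh')
  14 → (20, 'eh')
  15 → (13, 'faddcbeeh')
  16 → (6, 'fcheabgfaddcbeeh')
  17 → (4, 'fhfcheabgfaddcbeeh')
  18 → (12, 'gfaddcbeeh')
  19 → (21, 'h')
  20 → (8, 'heabgfaddcbeeh')
  21 → (5, 'hfcheabgfaddcbeeh')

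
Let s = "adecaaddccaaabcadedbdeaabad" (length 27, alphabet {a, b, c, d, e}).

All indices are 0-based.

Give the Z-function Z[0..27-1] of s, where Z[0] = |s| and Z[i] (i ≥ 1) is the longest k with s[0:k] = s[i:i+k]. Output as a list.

[27, 0, 0, 0, 1, 2, 0, 0, 0, 0, 1, 1, 1, 0, 0, 3, 0, 0, 0, 0, 0, 0, 1, 1, 0, 2, 0]

Z[0]=27
i=1: fresh scan; Z[1]=0
i=2: fresh scan; Z[2]=0
i=3: fresh scan; Z[3]=0
i=4: fresh scan; Z[4]=1 extend→box=[4,5)
i=5: fresh scan; Z[5]=2 extend→box=[5,7)
i=6: min(r-i=1, Z[1]=0)=0; Z[6]=0
i=7: fresh scan; Z[7]=0
i=8: fresh scan; Z[8]=0
i=9: fresh scan; Z[9]=0
i=10: fresh scan; Z[10]=1 extend→box=[10,11)
i=11: fresh scan; Z[11]=1 extend→box=[11,12)
i=12: fresh scan; Z[12]=1 extend→box=[12,13)
i=13: fresh scan; Z[13]=0
i=14: fresh scan; Z[14]=0
i=15: fresh scan; Z[15]=3 extend→box=[15,18)
i=16: min(r-i=2, Z[1]=0)=0; Z[16]=0
i=17: min(r-i=1, Z[2]=0)=0; Z[17]=0
i=18: fresh scan; Z[18]=0
i=19: fresh scan; Z[19]=0
i=20: fresh scan; Z[20]=0
i=21: fresh scan; Z[21]=0
i=22: fresh scan; Z[22]=1 extend→box=[22,23)
i=23: fresh scan; Z[23]=1 extend→box=[23,24)
i=24: fresh scan; Z[24]=0
i=25: fresh scan; Z[25]=2 extend→box=[25,27)
i=26: min(r-i=1, Z[1]=0)=0; Z[26]=0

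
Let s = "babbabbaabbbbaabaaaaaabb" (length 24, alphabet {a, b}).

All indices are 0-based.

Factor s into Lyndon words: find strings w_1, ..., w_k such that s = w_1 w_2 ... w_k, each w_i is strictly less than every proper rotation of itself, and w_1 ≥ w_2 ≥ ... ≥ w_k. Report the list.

["b", "abb", "abb", "aabbbb", "aab", "aaaaaabb"]

emit factor 1: 'b' (i=0, period=1)
emit factor 2: 'abb' (i=1, period=3)
emit factor 3: 'abb' (i=4, period=3)
emit factor 4: 'aabbbb' (i=7, period=6)
emit factor 5: 'aab' (i=13, period=3)
emit factor 6: 'aaaaaabb' (i=16, period=8)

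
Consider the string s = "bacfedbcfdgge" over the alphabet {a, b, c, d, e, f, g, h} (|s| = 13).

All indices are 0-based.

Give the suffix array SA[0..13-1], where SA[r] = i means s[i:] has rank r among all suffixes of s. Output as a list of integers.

[1, 0, 6, 7, 2, 5, 9, 12, 4, 8, 3, 11, 10]

rank→(start, suffix):
  0 → (1, 'acfedbcfdgge')
  1 → (0, 'bacfedbcfdgge')
  2 → (6, 'bcfdgge')
  3 → (7, 'cfdgge')
  4 → (2, 'cfedbcfdgge')
  5 → (5, 'dbcfdgge')
  6 → (9, 'dgge')
  7 → (12, 'e')
  8 → (4, 'edbcfdgge')
  9 → (8, 'fdgge')
  10 → (3, 'fedbcfdgge')
  11 → (11, 'ge')
  12 → (10, 'gge')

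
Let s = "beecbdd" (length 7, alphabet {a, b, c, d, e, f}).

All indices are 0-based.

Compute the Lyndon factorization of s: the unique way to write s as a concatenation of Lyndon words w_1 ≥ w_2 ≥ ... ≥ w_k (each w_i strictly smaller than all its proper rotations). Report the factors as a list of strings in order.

emit factor 1: 'beec' (i=0, period=4)
emit factor 2: 'bdd' (i=4, period=3)

["beec", "bdd"]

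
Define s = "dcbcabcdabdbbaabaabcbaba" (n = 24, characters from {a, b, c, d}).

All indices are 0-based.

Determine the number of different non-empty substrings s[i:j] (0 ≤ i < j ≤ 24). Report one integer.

264

sorted suffixes:
  #0 SA[0]=23  'a'
  #1 SA[1]=13  'aabaabcbaba'
  #2 SA[2]=16  'aabcbaba'
  #3 SA[3]=21  'aba'
  #4 SA[4]=14  'abaabcbaba'
  #5 SA[5]=17  'abcbaba'
  #6 SA[6]=4  'abcdabdbbaabaabcbaba'
  #7 SA[7]=8  'abdbbaabaabcbaba'
  #8 SA[8]=22  'ba'
  #9 SA[9]=12  'baabaabcbaba'
  #10 SA[10]=15  'baabcbaba'
  #11 SA[11]=20  'baba'
  #12 SA[12]=11  'bbaabaabcbaba'
  #13 SA[13]=2  'bcabcdabdbbaabaabcbaba'
  #14 SA[14]=18  'bcbaba'
  #15 SA[15]=5  'bcdabdbbaabaabcbaba'
  #16 SA[16]=9  'bdbbaabaabcbaba'
  #17 SA[17]=3  'cabcdabdbbaabaabcbaba'
  #18 SA[18]=19  'cbaba'
  #19 SA[19]=1  'cbcabcdabdbbaabaabcbaba'
  #20 SA[20]=6  'cdabdbbaabaabcbaba'
  #21 SA[21]=7  'dabdbbaabaabcbaba'
  #22 SA[22]=10  'dbbaabaabcbaba'
  #23 SA[23]=0  'dcbcabcdabdbbaabaabcbaba'

SA = [23, 13, 16, 21, 14, 17, 4, 8, 22, 12, 15, 20, 11, 2, 18, 5, 9, 3, 19, 1, 6, 7, 10, 0]
i: (SA[i-1],SA[i]) lcp shared
  1: (23,13) 1 'a'
  2: (13,16) 3 'aab'
  3: (16,21) 1 'a'
  4: (21,14) 3 'aba'
  5: (14,17) 2 'ab'
  6: (17,4) 3 'abc'
  7: (4,8) 2 'ab'
  8: (8,22) 0 ''
  9: (22,12) 2 'ba'
  10: (12,15) 4 'baab'
  11: (15,20) 2 'ba'
  12: (20,11) 1 'b'
  13: (11,2) 1 'b'
  14: (2,18) 2 'bc'
  15: (18,5) 2 'bc'
  16: (5,9) 1 'b'
  17: (9,3) 0 ''
  18: (3,19) 1 'c'
  19: (19,1) 2 'cb'
  20: (1,6) 1 'c'
  21: (6,7) 0 ''
  22: (7,10) 1 'd'
  23: (10,0) 1 'd'

n(n+1)/2 = 24·25/2 = 300
Σ LCP = 0 + 1 + 3 + 1 + 3 + 2 + 3 + 2 + 0 + 2 + 4 + 2 + 1 + 1 + 2 + 2 + 1 + 0 + 1 + 2 + 1 + 0 + 1 + 1 = 36
distinct = 300 − 36 = 264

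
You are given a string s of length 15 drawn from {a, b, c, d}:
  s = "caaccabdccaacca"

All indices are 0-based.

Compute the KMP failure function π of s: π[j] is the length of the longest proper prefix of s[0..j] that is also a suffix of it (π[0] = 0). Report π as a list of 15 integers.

π[0] = 0
j=1 s[j]='a': π[1]=0 (border '')
j=2 s[j]='a': π[2]=0 (border '')
j=3 s[j]='c': π[3]=1 (border 'c')
j=4 s[j]='c': k: 1→0; π[4]=1 (border 'c')
j=5 s[j]='a': π[5]=2 (border 'ca')
j=6 s[j]='b': k: 2→0; π[6]=0 (border '')
j=7 s[j]='d': π[7]=0 (border '')
j=8 s[j]='c': π[8]=1 (border 'c')
j=9 s[j]='c': k: 1→0; π[9]=1 (border 'c')
j=10 s[j]='a': π[10]=2 (border 'ca')
j=11 s[j]='a': π[11]=3 (border 'caa')
j=12 s[j]='c': π[12]=4 (border 'caac')
j=13 s[j]='c': π[13]=5 (border 'caacc')
j=14 s[j]='a': π[14]=6 (border 'caacca')

[0, 0, 0, 1, 1, 2, 0, 0, 1, 1, 2, 3, 4, 5, 6]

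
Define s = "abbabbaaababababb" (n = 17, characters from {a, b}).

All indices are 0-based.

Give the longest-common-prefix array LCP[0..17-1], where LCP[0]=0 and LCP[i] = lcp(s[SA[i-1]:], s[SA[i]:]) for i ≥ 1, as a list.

[0, 2, 1, 6, 4, 2, 3, 4, 0, 1, 2, 5, 3, 4, 1, 2, 3]

sorted suffixes:
  #0 SA[0]=6  'aaababababb'
  #1 SA[1]=7  'aababababb'
  #2 SA[2]=8  'ababababb'
  #3 SA[3]=10  'abababb'
  #4 SA[4]=12  'ababb'
  #5 SA[5]=14  'abb'
  #6 SA[6]=3  'abbaaababababb'
  #7 SA[7]=0  'abbabbaaababababb'
  #8 SA[8]=16  'b'
  #9 SA[9]=5  'baaababababb'
  #10 SA[10]=9  'babababb'
  #11 SA[11]=11  'bababb'
  #12 SA[12]=13  'babb'
  #13 SA[13]=2  'babbaaababababb'
  #14 SA[14]=15  'bb'
  #15 SA[15]=4  'bbaaababababb'
  #16 SA[16]=1  'bbabbaaababababb'

SA = [6, 7, 8, 10, 12, 14, 3, 0, 16, 5, 9, 11, 13, 2, 15, 4, 1]
i: (SA[i-1],SA[i]) lcp shared
  1: (6,7) 2 'aa'
  2: (7,8) 1 'a'
  3: (8,10) 6 'ababab'
  4: (10,12) 4 'abab'
  5: (12,14) 2 'ab'
  6: (14,3) 3 'abb'
  7: (3,0) 4 'abba'
  8: (0,16) 0 ''
  9: (16,5) 1 'b'
  10: (5,9) 2 'ba'
  11: (9,11) 5 'babab'
  12: (11,13) 3 'bab'
  13: (13,2) 4 'babb'
  14: (2,15) 1 'b'
  15: (15,4) 2 'bb'
  16: (4,1) 3 'bba'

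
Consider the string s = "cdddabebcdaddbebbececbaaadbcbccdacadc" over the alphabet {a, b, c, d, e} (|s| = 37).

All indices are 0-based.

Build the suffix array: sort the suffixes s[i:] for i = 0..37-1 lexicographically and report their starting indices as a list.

[22, 23, 4, 32, 24, 34, 10, 21, 15, 26, 28, 7, 13, 5, 16, 36, 33, 20, 27, 29, 30, 8, 0, 18, 3, 31, 9, 25, 12, 35, 2, 11, 1, 14, 6, 19, 17]

rank→(start, suffix):
  0 → (22, 'aaadbcbccdacadc')
  1 → (23, 'aadbcbccdacadc')
  2 → (4, 'abebcdaddbebbececbaaadbcbccdacadc')
  3 → (32, 'acadc')
  4 → (24, 'adbcbccdacadc')
  5 → (34, 'adc')
  6 → (10, 'addbebbececbaaadbcbccdacadc')
  7 → (21, 'baaadbcbccdacadc')
  8 → (15, 'bbececbaaadbcbccdacadc')
  9 → (26, 'bcbccdacadc')
  10 → (28, 'bccdacadc')
  11 → (7, 'bcdaddbebbececbaaadbcbccdacadc')
  12 → (13, 'bebbececbaaadbcbccdacadc')
  13 → (5, 'bebcdaddbebbececbaaadbcbccdacadc')
  14 → (16, 'bececbaaadbcbccdacadc')
  15 → (36, 'c')
  16 → (33, 'cadc')
  17 → (20, 'cbaaadbcbccdacadc')
  18 → (27, 'cbccdacadc')
  19 → (29, 'ccdacadc')
  20 → (30, 'cdacadc')
  21 → (8, 'cdaddbebbececbaaadbcbccdacadc')
  22 → (0, 'cdddabebcdaddbebbececbaaadbcbccdacadc')
  23 → (18, 'cecbaaadbcbccdacadc')
  24 → (3, 'dabebcdaddbebbececbaaadbcbccdacadc')
  25 → (31, 'dacadc')
  26 → (9, 'daddbebbececbaaadbcbccdacadc')
  27 → (25, 'dbcbccdacadc')
  28 → (12, 'dbebbececbaaadbcbccdacadc')
  29 → (35, 'dc')
  30 → (2, 'ddabebcdaddbebbececbaaadbcbccdacadc')
  31 → (11, 'ddbebbececbaaadbcbccdacadc')
  32 → (1, 'dddabebcdaddbebbececbaaadbcbccdacadc')
  33 → (14, 'ebbececbaaadbcbccdacadc')
  34 → (6, 'ebcdaddbebbececbaaadbcbccdacadc')
  35 → (19, 'ecbaaadbcbccdacadc')
  36 → (17, 'ececbaaadbcbccdacadc')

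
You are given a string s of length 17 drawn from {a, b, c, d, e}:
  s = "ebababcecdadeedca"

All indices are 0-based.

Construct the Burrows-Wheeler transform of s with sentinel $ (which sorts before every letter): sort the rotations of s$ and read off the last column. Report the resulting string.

rank  rotation            last
    0  $ebababcecdadeedca  a
    1  a$ebababcecdadeedc  c
    2  ababcecdadeedca$eb  b
    3  abcecdadeedca$ebab  b
    4  adeedca$ebababcecd  d
    5  bababcecdadeedca$e  e
    6  babcecdadeedca$eba  a
    7  bcecdadeedca$ebaba  a
    8  ca$ebababcecdadeed  d
    9  cdadeedca$ebababce  e
   10  cecdadeedca$ebabab  b
   11  dadeedca$ebababcec  c
   12  dca$ebababcecdadee  e
   13  deedca$ebababcecda  a
   14  ebababcecdadeedca$  $
   15  ecdadeedca$ebababc  c
   16  edca$ebababcecdade  e
   17  eedca$ebababcecdad  d

acbbdeaadebcea$ced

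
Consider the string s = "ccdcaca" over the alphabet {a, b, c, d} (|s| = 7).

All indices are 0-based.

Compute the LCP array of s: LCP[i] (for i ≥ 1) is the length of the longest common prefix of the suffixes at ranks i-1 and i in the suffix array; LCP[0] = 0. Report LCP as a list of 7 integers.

[0, 1, 0, 2, 1, 1, 0]

rank | idx | suffix
   0 |   6 | a
   1 |   4 | aca
   2 |   5 | ca
   3 |   3 | caca
   4 |   0 | ccdcaca
   5 |   1 | cdcaca
   6 |   2 | dcaca

SA = [6, 4, 5, 3, 0, 1, 2]
[i] adj suffixes → lcp
  [1] 6/4 → 1 ('a')
  [2] 4/5 → 0 ('')
  [3] 5/3 → 2 ('ca')
  [4] 3/0 → 1 ('c')
  [5] 0/1 → 1 ('c')
  [6] 1/2 → 0 ('')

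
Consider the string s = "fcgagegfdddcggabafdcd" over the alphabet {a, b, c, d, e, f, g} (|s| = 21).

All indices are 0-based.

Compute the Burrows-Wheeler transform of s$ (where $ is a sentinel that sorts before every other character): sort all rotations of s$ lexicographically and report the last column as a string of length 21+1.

dgbgadfdcfddfg$aggcaec

rank  rotation                last
    0  $fcgagegfdddcggabafdcd  d
    1  abafdcd$fcgagegfdddcgg  g
    2  afdcd$fcgagegfdddcggab  b
    3  agegfdddcggabafdcd$fcg  g
    4  bafdcd$fcgagegfdddcgga  a
    5  cd$fcgagegfdddcggabafd  d
    6  cgagegfdddcggabafdcd$f  f
    7  cggabafdcd$fcgagegfddd  d
    8  d$fcgagegfdddcggabafdc  c
    9  dcd$fcgagegfdddcggabaf  f
   10  dcggabafdcd$fcgagegfdd  d
   11  ddcggabafdcd$fcgagegfd  d
   12  dddcggabafdcd$fcgagegf  f
   13  egfdddcggabafdcd$fcgag  g
   14  fcgagegfdddcggabafdcd$  $
   15  fdcd$fcgagegfdddcggaba  a
   16  fdddcggabafdcd$fcgageg  g
   17  gabafdcd$fcgagegfdddcg  g
   18  gagegfdddcggabafdcd$fc  c
   19  gegfdddcggabafdcd$fcga  a
   20  gfdddcggabafdcd$fcgage  e
   21  ggabafdcd$fcgagegfdddc  c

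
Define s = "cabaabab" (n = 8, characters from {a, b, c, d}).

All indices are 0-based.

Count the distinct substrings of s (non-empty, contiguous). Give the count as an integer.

27

sorted suffixes:
  #0 SA[0]=3  'aabab'
  #1 SA[1]=6  'ab'
  #2 SA[2]=1  'abaabab'
  #3 SA[3]=4  'abab'
  #4 SA[4]=7  'b'
  #5 SA[5]=2  'baabab'
  #6 SA[6]=5  'bab'
  #7 SA[7]=0  'cabaabab'

SA = [3, 6, 1, 4, 7, 2, 5, 0]
i: (SA[i-1],SA[i]) lcp shared
  1: (3,6) 1 'a'
  2: (6,1) 2 'ab'
  3: (1,4) 3 'aba'
  4: (4,7) 0 ''
  5: (7,2) 1 'b'
  6: (2,5) 2 'ba'
  7: (5,0) 0 ''

n(n+1)/2 = 8·9/2 = 36
Σ LCP = 0 + 1 + 2 + 3 + 0 + 1 + 2 + 0 = 9
distinct = 36 − 9 = 27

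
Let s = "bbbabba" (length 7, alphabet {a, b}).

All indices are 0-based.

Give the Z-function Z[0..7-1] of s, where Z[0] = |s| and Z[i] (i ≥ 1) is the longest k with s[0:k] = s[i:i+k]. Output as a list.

Z[0]=7
i=1: i≥r, start 0; Z[1]=2 extend→box=[1,3)
i=2: min(r-i=1, Z[1]=2)=1; Z[2]=1
i=3: i≥r, start 0; Z[3]=0
i=4: i≥r, start 0; Z[4]=2 extend→box=[4,6)
i=5: min(r-i=1, Z[1]=2)=1; Z[5]=1
i=6: i≥r, start 0; Z[6]=0

[7, 2, 1, 0, 2, 1, 0]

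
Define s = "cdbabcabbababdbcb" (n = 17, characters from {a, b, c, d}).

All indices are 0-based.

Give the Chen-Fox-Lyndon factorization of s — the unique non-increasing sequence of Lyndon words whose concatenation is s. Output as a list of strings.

["cd", "b", "abc", "abb", "ababdbcb"]

emit factor 1: 'cd' (i=0, period=2)
emit factor 2: 'b' (i=2, period=1)
emit factor 3: 'abc' (i=3, period=3)
emit factor 4: 'abb' (i=6, period=3)
emit factor 5: 'ababdbcb' (i=9, period=8)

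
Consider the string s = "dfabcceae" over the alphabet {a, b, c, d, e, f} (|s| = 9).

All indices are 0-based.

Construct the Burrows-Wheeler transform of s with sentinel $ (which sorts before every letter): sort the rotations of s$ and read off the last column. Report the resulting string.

efeabc$acd

rank  rotation    last
    0  $dfabcceae  e
    1  abcceae$df  f
    2  ae$dfabcce  e
    3  bcceae$dfa  a
    4  cceae$dfab  b
    5  ceae$dfabc  c
    6  dfabcceae$  $
    7  e$dfabccea  a
    8  eae$dfabcc  c
    9  fabcceae$d  d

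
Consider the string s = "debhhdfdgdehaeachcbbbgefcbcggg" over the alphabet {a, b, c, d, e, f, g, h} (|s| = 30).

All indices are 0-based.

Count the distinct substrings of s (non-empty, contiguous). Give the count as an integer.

sorted suffixes:
  #0 SA[0]=14  'achcbbbgefcbcggg'
  #1 SA[1]=12  'aeachcbbbgefcbcggg'
  #2 SA[2]=18  'bbbgefcbcggg'
  #3 SA[3]=19  'bbgefcbcggg'
  #4 SA[4]=25  'bcggg'
  #5 SA[5]=20  'bgefcbcggg'
  #6 SA[6]=2  'bhhdfdgdehaeachcbbbgefcbcggg'
  #7 SA[7]=17  'cbbbgefcbcggg'
  #8 SA[8]=24  'cbcggg'
  #9 SA[9]=26  'cggg'
  #10 SA[10]=15  'chcbbbgefcbcggg'
  #11 SA[11]=0  'debhhdfdgdehaeachcbbbgefcbcggg'
  #12 SA[12]=9  'dehaeachcbbbgefcbcggg'
  #13 SA[13]=5  'dfdgdehaeachcbbbgefcbcggg'
  #14 SA[14]=7  'dgdehaeachcbbbgefcbcggg'
  #15 SA[15]=13  'eachcbbbgefcbcggg'
  #16 SA[16]=1  'ebhhdfdgdehaeachcbbbgefcbcggg'
  #17 SA[17]=22  'efcbcggg'
  #18 SA[18]=10  'ehaeachcbbbgefcbcggg'
  #19 SA[19]=23  'fcbcggg'
  #20 SA[20]=6  'fdgdehaeachcbbbgefcbcggg'
  #21 SA[21]=29  'g'
  #22 SA[22]=8  'gdehaeachcbbbgefcbcggg'
  #23 SA[23]=21  'gefcbcggg'
  #24 SA[24]=28  'gg'
  #25 SA[25]=27  'ggg'
  #26 SA[26]=11  'haeachcbbbgefcbcggg'
  #27 SA[27]=16  'hcbbbgefcbcggg'
  #28 SA[28]=4  'hdfdgdehaeachcbbbgefcbcggg'
  #29 SA[29]=3  'hhdfdgdehaeachcbbbgefcbcggg'

SA = [14, 12, 18, 19, 25, 20, 2, 17, 24, 26, 15, 0, 9, 5, 7, 13, 1, 22, 10, 23, 6, 29, 8, 21, 28, 27, 11, 16, 4, 3]
[i] adj suffixes → lcp
  [1] 14/12 → 1 ('a')
  [2] 12/18 → 0 ('')
  [3] 18/19 → 2 ('bb')
  [4] 19/25 → 1 ('b')
  [5] 25/20 → 1 ('b')
  [6] 20/2 → 1 ('b')
  [7] 2/17 → 0 ('')
  [8] 17/24 → 2 ('cb')
  [9] 24/26 → 1 ('c')
  [10] 26/15 → 1 ('c')
  [11] 15/0 → 0 ('')
  [12] 0/9 → 2 ('de')
  [13] 9/5 → 1 ('d')
  [14] 5/7 → 1 ('d')
  [15] 7/13 → 0 ('')
  [16] 13/1 → 1 ('e')
  [17] 1/22 → 1 ('e')
  [18] 22/10 → 1 ('e')
  [19] 10/23 → 0 ('')
  [20] 23/6 → 1 ('f')
  [21] 6/29 → 0 ('')
  [22] 29/8 → 1 ('g')
  [23] 8/21 → 1 ('g')
  [24] 21/28 → 1 ('g')
  [25] 28/27 → 2 ('gg')
  [26] 27/11 → 0 ('')
  [27] 11/16 → 1 ('h')
  [28] 16/4 → 1 ('h')
  [29] 4/3 → 1 ('h')

n(n+1)/2 = 30·31/2 = 465
Σ LCP = 0 + 1 + 0 + 2 + 1 + 1 + 1 + 0 + 2 + 1 + 1 + 0 + 2 + 1 + 1 + 0 + 1 + 1 + 1 + 0 + 1 + 0 + 1 + 1 + 1 + 2 + 0 + 1 + 1 + 1 = 26
distinct = 465 − 26 = 439

439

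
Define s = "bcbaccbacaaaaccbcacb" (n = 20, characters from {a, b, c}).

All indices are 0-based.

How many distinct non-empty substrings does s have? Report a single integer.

174

rank→(start, suffix):
  0 → (9, 'aaaaccbcacb')
  1 → (10, 'aaaccbcacb')
  2 → (11, 'aaccbcacb')
  3 → (7, 'acaaaaccbcacb')
  4 → (17, 'acb')
  5 → (3, 'accbacaaaaccbcacb')
  6 → (12, 'accbcacb')
  7 → (19, 'b')
  8 → (6, 'bacaaaaccbcacb')
  9 → (2, 'baccbacaaaaccbcacb')
  10 → (15, 'bcacb')
  11 → (0, 'bcbaccbacaaaaccbcacb')
  12 → (8, 'caaaaccbcacb')
  13 → (16, 'cacb')
  14 → (18, 'cb')
  15 → (5, 'cbacaaaaccbcacb')
  16 → (1, 'cbaccbacaaaaccbcacb')
  17 → (14, 'cbcacb')
  18 → (4, 'ccbacaaaaccbcacb')
  19 → (13, 'ccbcacb')

SA = [9, 10, 11, 7, 17, 3, 12, 19, 6, 2, 15, 0, 8, 16, 18, 5, 1, 14, 4, 13]
i: (SA[i-1],SA[i]) lcp shared
  1: (9,10) 3 'aaa'
  2: (10,11) 2 'aa'
  3: (11,7) 1 'a'
  4: (7,17) 2 'ac'
  5: (17,3) 2 'ac'
  6: (3,12) 4 'accb'
  7: (12,19) 0 ''
  8: (19,6) 1 'b'
  9: (6,2) 3 'bac'
  10: (2,15) 1 'b'
  11: (15,0) 2 'bc'
  12: (0,8) 0 ''
  13: (8,16) 2 'ca'
  14: (16,18) 1 'c'
  15: (18,5) 2 'cb'
  16: (5,1) 4 'cbac'
  17: (1,14) 2 'cb'
  18: (14,4) 1 'c'
  19: (4,13) 3 'ccb'

n(n+1)/2 = 20·21/2 = 210
Σ LCP = 0 + 3 + 2 + 1 + 2 + 2 + 4 + 0 + 1 + 3 + 1 + 2 + 0 + 2 + 1 + 2 + 4 + 2 + 1 + 3 = 36
distinct = 210 − 36 = 174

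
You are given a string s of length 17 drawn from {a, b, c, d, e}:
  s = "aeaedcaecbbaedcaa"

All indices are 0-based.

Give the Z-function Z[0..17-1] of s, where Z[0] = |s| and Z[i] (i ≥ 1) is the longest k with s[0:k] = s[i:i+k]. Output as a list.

Z[0]=17
i=1: fresh scan; Z[1]=0
i=2: fresh scan; Z[2]=2 grow→box=[2,4)
i=3: min(r-i=1, Z[1]=0)=0; Z[3]=0
i=4: fresh scan; Z[4]=0
i=5: fresh scan; Z[5]=0
i=6: fresh scan; Z[6]=2 grow→box=[6,8)
i=7: min(r-i=1, Z[1]=0)=0; Z[7]=0
i=8: fresh scan; Z[8]=0
i=9: fresh scan; Z[9]=0
i=10: fresh scan; Z[10]=0
i=11: fresh scan; Z[11]=2 grow→box=[11,13)
i=12: min(r-i=1, Z[1]=0)=0; Z[12]=0
i=13: fresh scan; Z[13]=0
i=14: fresh scan; Z[14]=0
i=15: fresh scan; Z[15]=1 grow→box=[15,16)
i=16: fresh scan; Z[16]=1 grow→box=[16,17)

[17, 0, 2, 0, 0, 0, 2, 0, 0, 0, 0, 2, 0, 0, 0, 1, 1]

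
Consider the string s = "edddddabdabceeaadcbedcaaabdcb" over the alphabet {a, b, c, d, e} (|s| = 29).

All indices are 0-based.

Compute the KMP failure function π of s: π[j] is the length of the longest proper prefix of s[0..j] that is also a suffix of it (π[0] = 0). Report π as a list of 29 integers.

π[0] = 0
j=1 s[j]='d': π[1]=0 (border '')
j=2 s[j]='d': π[2]=0 (border '')
j=3 s[j]='d': π[3]=0 (border '')
j=4 s[j]='d': π[4]=0 (border '')
j=5 s[j]='d': π[5]=0 (border '')
j=6 s[j]='a': π[6]=0 (border '')
j=7 s[j]='b': π[7]=0 (border '')
j=8 s[j]='d': π[8]=0 (border '')
j=9 s[j]='a': π[9]=0 (border '')
j=10 s[j]='b': π[10]=0 (border '')
j=11 s[j]='c': π[11]=0 (border '')
j=12 s[j]='e': π[12]=1 (border 'e')
j=13 s[j]='e': k: 1→0; π[13]=1 (border 'e')
j=14 s[j]='a': k: 1→0; π[14]=0 (border '')
j=15 s[j]='a': π[15]=0 (border '')
j=16 s[j]='d': π[16]=0 (border '')
j=17 s[j]='c': π[17]=0 (border '')
j=18 s[j]='b': π[18]=0 (border '')
j=19 s[j]='e': π[19]=1 (border 'e')
j=20 s[j]='d': π[20]=2 (border 'ed')
j=21 s[j]='c': k: 2→0; π[21]=0 (border '')
j=22 s[j]='a': π[22]=0 (border '')
j=23 s[j]='a': π[23]=0 (border '')
j=24 s[j]='a': π[24]=0 (border '')
j=25 s[j]='b': π[25]=0 (border '')
j=26 s[j]='d': π[26]=0 (border '')
j=27 s[j]='c': π[27]=0 (border '')
j=28 s[j]='b': π[28]=0 (border '')

[0, 0, 0, 0, 0, 0, 0, 0, 0, 0, 0, 0, 1, 1, 0, 0, 0, 0, 0, 1, 2, 0, 0, 0, 0, 0, 0, 0, 0]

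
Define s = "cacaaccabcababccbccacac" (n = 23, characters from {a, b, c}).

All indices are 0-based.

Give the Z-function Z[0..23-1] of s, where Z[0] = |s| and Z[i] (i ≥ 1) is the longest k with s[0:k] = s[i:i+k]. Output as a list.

[23, 0, 2, 0, 0, 1, 2, 0, 0, 2, 0, 0, 0, 0, 1, 1, 0, 1, 4, 0, 3, 0, 1]

Z[0]=23
i=1: fresh scan; Z[1]=0
i=2: fresh scan; Z[2]=2 extend→box=[2,4)
i=3: min(r-i=1, Z[1]=0)=0; Z[3]=0
i=4: fresh scan; Z[4]=0
i=5: fresh scan; Z[5]=1 extend→box=[5,6)
i=6: fresh scan; Z[6]=2 extend→box=[6,8)
i=7: min(r-i=1, Z[1]=0)=0; Z[7]=0
i=8: fresh scan; Z[8]=0
i=9: fresh scan; Z[9]=2 extend→box=[9,11)
i=10: min(r-i=1, Z[1]=0)=0; Z[10]=0
i=11: fresh scan; Z[11]=0
i=12: fresh scan; Z[12]=0
i=13: fresh scan; Z[13]=0
i=14: fresh scan; Z[14]=1 extend→box=[14,15)
i=15: fresh scan; Z[15]=1 extend→box=[15,16)
i=16: fresh scan; Z[16]=0
i=17: fresh scan; Z[17]=1 extend→box=[17,18)
i=18: fresh scan; Z[18]=4 extend→box=[18,22)
i=19: min(r-i=3, Z[1]=0)=0; Z[19]=0
i=20: min(r-i=2, Z[2]=2)=2; Z[20]=3 extend→box=[20,23)
i=21: min(r-i=2, Z[1]=0)=0; Z[21]=0
i=22: min(r-i=1, Z[2]=2)=1; Z[22]=1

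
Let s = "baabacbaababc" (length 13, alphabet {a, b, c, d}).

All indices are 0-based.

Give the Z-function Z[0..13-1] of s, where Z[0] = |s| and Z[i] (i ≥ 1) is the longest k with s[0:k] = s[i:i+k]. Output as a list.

Z[0]=13
i=1: outside box; Z[1]=0
i=2: outside box; Z[2]=0
i=3: outside box; Z[3]=2 scan→box=[3,5)
i=4: min(r-i=1, Z[1]=0)=0; Z[4]=0
i=5: outside box; Z[5]=0
i=6: outside box; Z[6]=5 scan→box=[6,11)
i=7: min(r-i=4, Z[1]=0)=0; Z[7]=0
i=8: min(r-i=3, Z[2]=0)=0; Z[8]=0
i=9: min(r-i=2, Z[3]=2)=2; Z[9]=2
i=10: min(r-i=1, Z[4]=0)=0; Z[10]=0
i=11: outside box; Z[11]=1 scan→box=[11,12)
i=12: outside box; Z[12]=0

[13, 0, 0, 2, 0, 0, 5, 0, 0, 2, 0, 1, 0]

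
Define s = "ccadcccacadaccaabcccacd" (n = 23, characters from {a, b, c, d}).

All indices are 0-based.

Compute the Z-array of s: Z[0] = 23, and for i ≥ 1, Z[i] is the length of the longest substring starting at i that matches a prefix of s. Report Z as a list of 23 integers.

[23, 1, 0, 0, 2, 3, 1, 0, 1, 0, 0, 0, 3, 1, 0, 0, 0, 2, 3, 1, 0, 1, 0]

Z[0]=23
i=1: i≥r, start 0; Z[1]=1 extend→box=[1,2)
i=2: i≥r, start 0; Z[2]=0
i=3: i≥r, start 0; Z[3]=0
i=4: i≥r, start 0; Z[4]=2 extend→box=[4,6)
i=5: min(r-i=1, Z[1]=1)=1; Z[5]=3 extend→box=[5,8)
i=6: min(r-i=2, Z[1]=1)=1; Z[6]=1
i=7: min(r-i=1, Z[2]=0)=0; Z[7]=0
i=8: i≥r, start 0; Z[8]=1 extend→box=[8,9)
i=9: i≥r, start 0; Z[9]=0
i=10: i≥r, start 0; Z[10]=0
i=11: i≥r, start 0; Z[11]=0
i=12: i≥r, start 0; Z[12]=3 extend→box=[12,15)
i=13: min(r-i=2, Z[1]=1)=1; Z[13]=1
i=14: min(r-i=1, Z[2]=0)=0; Z[14]=0
i=15: i≥r, start 0; Z[15]=0
i=16: i≥r, start 0; Z[16]=0
i=17: i≥r, start 0; Z[17]=2 extend→box=[17,19)
i=18: min(r-i=1, Z[1]=1)=1; Z[18]=3 extend→box=[18,21)
i=19: min(r-i=2, Z[1]=1)=1; Z[19]=1
i=20: min(r-i=1, Z[2]=0)=0; Z[20]=0
i=21: i≥r, start 0; Z[21]=1 extend→box=[21,22)
i=22: i≥r, start 0; Z[22]=0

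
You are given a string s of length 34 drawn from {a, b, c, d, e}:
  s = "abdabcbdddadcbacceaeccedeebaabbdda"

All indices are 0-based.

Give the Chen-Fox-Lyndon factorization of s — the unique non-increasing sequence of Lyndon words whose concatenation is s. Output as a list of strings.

["abd", "abcbdddadcbacceaeccedeeb", "aabbdd", "a"]

emit factor 1: 'abd' (i=0, period=3)
emit factor 2: 'abcbdddadcbacceaeccedeeb' (i=3, period=24)
emit factor 3: 'aabbdd' (i=27, period=6)
emit factor 4: 'a' (i=33, period=1)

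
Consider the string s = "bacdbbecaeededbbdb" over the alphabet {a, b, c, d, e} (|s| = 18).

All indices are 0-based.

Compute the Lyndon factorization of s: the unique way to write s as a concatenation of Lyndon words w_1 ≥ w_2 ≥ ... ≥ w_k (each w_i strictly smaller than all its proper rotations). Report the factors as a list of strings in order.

["b", "acdbbecaeededbbdb"]

emit factor 1: 'b' (i=0, period=1)
emit factor 2: 'acdbbecaeededbbdb' (i=1, period=17)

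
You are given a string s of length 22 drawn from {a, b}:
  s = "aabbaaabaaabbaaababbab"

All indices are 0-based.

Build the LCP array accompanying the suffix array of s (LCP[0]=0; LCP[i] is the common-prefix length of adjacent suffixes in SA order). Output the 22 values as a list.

[0, 5, 4, 2, 4, 3, 9, 1, 2, 3, 2, 8, 4, 0, 1, 6, 5, 2, 3, 1, 7, 3]

sorted suffixes:
  #0 SA[0]=4  'aaabaaabbaaababbab'
  #1 SA[1]=13  'aaababbab'
  #2 SA[2]=8  'aaabbaaababbab'
  #3 SA[3]=5  'aabaaabbaaababbab'
  #4 SA[4]=14  'aababbab'
  #5 SA[5]=0  'aabbaaabaaabbaaababbab'
  #6 SA[6]=9  'aabbaaababbab'
  #7 SA[7]=20  'ab'
  #8 SA[8]=6  'abaaabbaaababbab'
  #9 SA[9]=15  'ababbab'
  #10 SA[10]=1  'abbaaabaaabbaaababbab'
  #11 SA[11]=10  'abbaaababbab'
  #12 SA[12]=17  'abbab'
  #13 SA[13]=21  'b'
  #14 SA[14]=3  'baaabaaabbaaababbab'
  #15 SA[15]=12  'baaababbab'
  #16 SA[16]=7  'baaabbaaababbab'
  #17 SA[17]=19  'bab'
  #18 SA[18]=16  'babbab'
  #19 SA[19]=2  'bbaaabaaabbaaababbab'
  #20 SA[20]=11  'bbaaababbab'
  #21 SA[21]=18  'bbab'

SA = [4, 13, 8, 5, 14, 0, 9, 20, 6, 15, 1, 10, 17, 21, 3, 12, 7, 19, 16, 2, 11, 18]
[i] adj suffixes → lcp
  [1] 4/13 → 5 ('aaaba')
  [2] 13/8 → 4 ('aaab')
  [3] 8/5 → 2 ('aa')
  [4] 5/14 → 4 ('aaba')
  [5] 14/0 → 3 ('aab')
  [6] 0/9 → 9 ('aabbaaaba')
  [7] 9/20 → 1 ('a')
  [8] 20/6 → 2 ('ab')
  [9] 6/15 → 3 ('aba')
  [10] 15/1 → 2 ('ab')
  [11] 1/10 → 8 ('abbaaaba')
  [12] 10/17 → 4 ('abba')
  [13] 17/21 → 0 ('')
  [14] 21/3 → 1 ('b')
  [15] 3/12 → 6 ('baaaba')
  [16] 12/7 → 5 ('baaab')
  [17] 7/19 → 2 ('ba')
  [18] 19/16 → 3 ('bab')
  [19] 16/2 → 1 ('b')
  [20] 2/11 → 7 ('bbaaaba')
  [21] 11/18 → 3 ('bba')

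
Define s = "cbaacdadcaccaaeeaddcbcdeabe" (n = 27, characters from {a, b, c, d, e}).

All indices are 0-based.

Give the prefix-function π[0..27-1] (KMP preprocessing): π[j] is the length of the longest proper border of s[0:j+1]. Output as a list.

π[0] = 0
j=1 s[j]='b': π[1]=0 (border '')
j=2 s[j]='a': π[2]=0 (border '')
j=3 s[j]='a': π[3]=0 (border '')
j=4 s[j]='c': π[4]=1 (border 'c')
j=5 s[j]='d': k: 1→0; π[5]=0 (border '')
j=6 s[j]='a': π[6]=0 (border '')
j=7 s[j]='d': π[7]=0 (border '')
j=8 s[j]='c': π[8]=1 (border 'c')
j=9 s[j]='a': k: 1→0; π[9]=0 (border '')
j=10 s[j]='c': π[10]=1 (border 'c')
j=11 s[j]='c': k: 1→0; π[11]=1 (border 'c')
j=12 s[j]='a': k: 1→0; π[12]=0 (border '')
j=13 s[j]='a': π[13]=0 (border '')
j=14 s[j]='e': π[14]=0 (border '')
j=15 s[j]='e': π[15]=0 (border '')
j=16 s[j]='a': π[16]=0 (border '')
j=17 s[j]='d': π[17]=0 (border '')
j=18 s[j]='d': π[18]=0 (border '')
j=19 s[j]='c': π[19]=1 (border 'c')
j=20 s[j]='b': π[20]=2 (border 'cb')
j=21 s[j]='c': k: 2→0; π[21]=1 (border 'c')
j=22 s[j]='d': k: 1→0; π[22]=0 (border '')
j=23 s[j]='e': π[23]=0 (border '')
j=24 s[j]='a': π[24]=0 (border '')
j=25 s[j]='b': π[25]=0 (border '')
j=26 s[j]='e': π[26]=0 (border '')

[0, 0, 0, 0, 1, 0, 0, 0, 1, 0, 1, 1, 0, 0, 0, 0, 0, 0, 0, 1, 2, 1, 0, 0, 0, 0, 0]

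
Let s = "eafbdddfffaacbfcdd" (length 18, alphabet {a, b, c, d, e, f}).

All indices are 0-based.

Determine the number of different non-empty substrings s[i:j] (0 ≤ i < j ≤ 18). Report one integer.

rank→(start, suffix):
  0 → (10, 'aacbfcdd')
  1 → (11, 'acbfcdd')
  2 → (1, 'afbdddfffaacbfcdd')
  3 → (3, 'bdddfffaacbfcdd')
  4 → (13, 'bfcdd')
  5 → (12, 'cbfcdd')
  6 → (15, 'cdd')
  7 → (17, 'd')
  8 → (16, 'dd')
  9 → (4, 'dddfffaacbfcdd')
  10 → (5, 'ddfffaacbfcdd')
  11 → (6, 'dfffaacbfcdd')
  12 → (0, 'eafbdddfffaacbfcdd')
  13 → (9, 'faacbfcdd')
  14 → (2, 'fbdddfffaacbfcdd')
  15 → (14, 'fcdd')
  16 → (8, 'ffaacbfcdd')
  17 → (7, 'fffaacbfcdd')

SA = [10, 11, 1, 3, 13, 12, 15, 17, 16, 4, 5, 6, 0, 9, 2, 14, 8, 7]
i: (SA[i-1],SA[i]) lcp shared
  1: (10,11) 1 'a'
  2: (11,1) 1 'a'
  3: (1,3) 0 ''
  4: (3,13) 1 'b'
  5: (13,12) 0 ''
  6: (12,15) 1 'c'
  7: (15,17) 0 ''
  8: (17,16) 1 'd'
  9: (16,4) 2 'dd'
  10: (4,5) 2 'dd'
  11: (5,6) 1 'd'
  12: (6,0) 0 ''
  13: (0,9) 0 ''
  14: (9,2) 1 'f'
  15: (2,14) 1 'f'
  16: (14,8) 1 'f'
  17: (8,7) 2 'ff'

n(n+1)/2 = 18·19/2 = 171
Σ LCP = 0 + 1 + 1 + 0 + 1 + 0 + 1 + 0 + 1 + 2 + 2 + 1 + 0 + 0 + 1 + 1 + 1 + 2 = 15
distinct = 171 − 15 = 156

156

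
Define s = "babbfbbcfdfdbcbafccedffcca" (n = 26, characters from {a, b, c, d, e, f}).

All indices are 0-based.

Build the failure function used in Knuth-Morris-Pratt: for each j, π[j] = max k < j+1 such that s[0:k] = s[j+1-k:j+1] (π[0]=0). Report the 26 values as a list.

π[0] = 0
j=1 s[j]='a': π[1]=0 (border '')
j=2 s[j]='b': π[2]=1 (border 'b')
j=3 s[j]='b': k: 1→0; π[3]=1 (border 'b')
j=4 s[j]='f': k: 1→0; π[4]=0 (border '')
j=5 s[j]='b': π[5]=1 (border 'b')
j=6 s[j]='b': k: 1→0; π[6]=1 (border 'b')
j=7 s[j]='c': k: 1→0; π[7]=0 (border '')
j=8 s[j]='f': π[8]=0 (border '')
j=9 s[j]='d': π[9]=0 (border '')
j=10 s[j]='f': π[10]=0 (border '')
j=11 s[j]='d': π[11]=0 (border '')
j=12 s[j]='b': π[12]=1 (border 'b')
j=13 s[j]='c': k: 1→0; π[13]=0 (border '')
j=14 s[j]='b': π[14]=1 (border 'b')
j=15 s[j]='a': π[15]=2 (border 'ba')
j=16 s[j]='f': k: 2→0; π[16]=0 (border '')
j=17 s[j]='c': π[17]=0 (border '')
j=18 s[j]='c': π[18]=0 (border '')
j=19 s[j]='e': π[19]=0 (border '')
j=20 s[j]='d': π[20]=0 (border '')
j=21 s[j]='f': π[21]=0 (border '')
j=22 s[j]='f': π[22]=0 (border '')
j=23 s[j]='c': π[23]=0 (border '')
j=24 s[j]='c': π[24]=0 (border '')
j=25 s[j]='a': π[25]=0 (border '')

[0, 0, 1, 1, 0, 1, 1, 0, 0, 0, 0, 0, 1, 0, 1, 2, 0, 0, 0, 0, 0, 0, 0, 0, 0, 0]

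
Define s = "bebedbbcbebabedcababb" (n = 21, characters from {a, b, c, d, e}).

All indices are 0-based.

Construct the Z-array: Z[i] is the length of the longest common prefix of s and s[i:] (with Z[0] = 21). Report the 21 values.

[21, 0, 2, 0, 0, 1, 1, 0, 3, 0, 1, 0, 2, 0, 0, 0, 0, 1, 0, 1, 1]

Z[0]=21
i=1: i≥r, start 0; Z[1]=0
i=2: i≥r, start 0; Z[2]=2 scan→box=[2,4)
i=3: min(r-i=1, Z[1]=0)=0; Z[3]=0
i=4: i≥r, start 0; Z[4]=0
i=5: i≥r, start 0; Z[5]=1 scan→box=[5,6)
i=6: i≥r, start 0; Z[6]=1 scan→box=[6,7)
i=7: i≥r, start 0; Z[7]=0
i=8: i≥r, start 0; Z[8]=3 scan→box=[8,11)
i=9: min(r-i=2, Z[1]=0)=0; Z[9]=0
i=10: min(r-i=1, Z[2]=2)=1; Z[10]=1
i=11: i≥r, start 0; Z[11]=0
i=12: i≥r, start 0; Z[12]=2 scan→box=[12,14)
i=13: min(r-i=1, Z[1]=0)=0; Z[13]=0
i=14: i≥r, start 0; Z[14]=0
i=15: i≥r, start 0; Z[15]=0
i=16: i≥r, start 0; Z[16]=0
i=17: i≥r, start 0; Z[17]=1 scan→box=[17,18)
i=18: i≥r, start 0; Z[18]=0
i=19: i≥r, start 0; Z[19]=1 scan→box=[19,20)
i=20: i≥r, start 0; Z[20]=1 scan→box=[20,21)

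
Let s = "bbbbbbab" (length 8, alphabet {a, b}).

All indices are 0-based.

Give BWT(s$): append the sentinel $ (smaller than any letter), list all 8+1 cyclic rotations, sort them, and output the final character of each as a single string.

bbabbbbb$

rank  rotation   last
    0  $bbbbbbab  b
    1  ab$bbbbbb  b
    2  b$bbbbbba  a
    3  bab$bbbbb  b
    4  bbab$bbbb  b
    5  bbbab$bbb  b
    6  bbbbab$bb  b
    7  bbbbbab$b  b
    8  bbbbbbab$  $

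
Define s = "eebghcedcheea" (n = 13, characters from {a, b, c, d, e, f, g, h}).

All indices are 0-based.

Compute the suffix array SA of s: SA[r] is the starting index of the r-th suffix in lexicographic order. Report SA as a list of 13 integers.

sorted suffixes:
  #0 SA[0]=12  'a'
  #1 SA[1]=2  'bghcedcheea'
  #2 SA[2]=5  'cedcheea'
  #3 SA[3]=8  'cheea'
  #4 SA[4]=7  'dcheea'
  #5 SA[5]=11  'ea'
  #6 SA[6]=1  'ebghcedcheea'
  #7 SA[7]=6  'edcheea'
  #8 SA[8]=10  'eea'
  #9 SA[9]=0  'eebghcedcheea'
  #10 SA[10]=3  'ghcedcheea'
  #11 SA[11]=4  'hcedcheea'
  #12 SA[12]=9  'heea'

[12, 2, 5, 8, 7, 11, 1, 6, 10, 0, 3, 4, 9]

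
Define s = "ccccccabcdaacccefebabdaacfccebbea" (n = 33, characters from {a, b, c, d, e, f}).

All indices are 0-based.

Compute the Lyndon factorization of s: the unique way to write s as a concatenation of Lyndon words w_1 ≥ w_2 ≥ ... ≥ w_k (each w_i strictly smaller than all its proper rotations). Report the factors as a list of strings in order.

emit factor 1: 'c' (i=0, period=1)
emit factor 2: 'c' (i=1, period=1)
emit factor 3: 'c' (i=2, period=1)
emit factor 4: 'c' (i=3, period=1)
emit factor 5: 'c' (i=4, period=1)
emit factor 6: 'c' (i=5, period=1)
emit factor 7: 'abcd' (i=6, period=4)
emit factor 8: 'aacccefebabdaacfccebbe' (i=10, period=22)
emit factor 9: 'a' (i=32, period=1)

["c", "c", "c", "c", "c", "c", "abcd", "aacccefebabdaacfccebbe", "a"]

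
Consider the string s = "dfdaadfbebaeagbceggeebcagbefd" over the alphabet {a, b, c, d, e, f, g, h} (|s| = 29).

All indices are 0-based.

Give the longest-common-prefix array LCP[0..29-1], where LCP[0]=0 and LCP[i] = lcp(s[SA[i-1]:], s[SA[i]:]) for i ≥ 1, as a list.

[0, 1, 1, 1, 3, 0, 1, 2, 1, 2, 0, 1, 0, 1, 1, 2, 0, 1, 2, 1, 1, 1, 0, 1, 2, 0, 2, 1, 1]

rank→(start, suffix):
  0 → (3, 'aadfbebaeagbceggeebcagbefd')
  1 → (4, 'adfbebaeagbceggeebcagbefd')
  2 → (10, 'aeagbceggeebcagbefd')
  3 → (12, 'agbceggeebcagbefd')
  4 → (23, 'agbefd')
  5 → (9, 'baeagbceggeebcagbefd')
  6 → (21, 'bcagbefd')
  7 → (14, 'bceggeebcagbefd')
  8 → (7, 'bebaeagbceggeebcagbefd')
  9 → (25, 'befd')
  10 → (22, 'cagbefd')
  11 → (15, 'ceggeebcagbefd')
  12 → (28, 'd')
  13 → (2, 'daadfbebaeagbceggeebcagbefd')
  14 → (5, 'dfbebaeagbceggeebcagbefd')
  15 → (0, 'dfdaadfbebaeagbceggeebcagbefd')
  16 → (11, 'eagbceggeebcagbefd')
  17 → (8, 'ebaeagbceggeebcagbefd')
  18 → (20, 'ebcagbefd')
  19 → (19, 'eebcagbefd')
  20 → (26, 'efd')
  21 → (16, 'eggeebcagbefd')
  22 → (6, 'fbebaeagbceggeebcagbefd')
  23 → (27, 'fd')
  24 → (1, 'fdaadfbebaeagbceggeebcagbefd')
  25 → (13, 'gbceggeebcagbefd')
  26 → (24, 'gbefd')
  27 → (18, 'geebcagbefd')
  28 → (17, 'ggeebcagbefd')

SA = [3, 4, 10, 12, 23, 9, 21, 14, 7, 25, 22, 15, 28, 2, 5, 0, 11, 8, 20, 19, 26, 16, 6, 27, 1, 13, 24, 18, 17]
i: (SA[i-1],SA[i]) lcp shared
  1: (3,4) 1 'a'
  2: (4,10) 1 'a'
  3: (10,12) 1 'a'
  4: (12,23) 3 'agb'
  5: (23,9) 0 ''
  6: (9,21) 1 'b'
  7: (21,14) 2 'bc'
  8: (14,7) 1 'b'
  9: (7,25) 2 'be'
  10: (25,22) 0 ''
  11: (22,15) 1 'c'
  12: (15,28) 0 ''
  13: (28,2) 1 'd'
  14: (2,5) 1 'd'
  15: (5,0) 2 'df'
  16: (0,11) 0 ''
  17: (11,8) 1 'e'
  18: (8,20) 2 'eb'
  19: (20,19) 1 'e'
  20: (19,26) 1 'e'
  21: (26,16) 1 'e'
  22: (16,6) 0 ''
  23: (6,27) 1 'f'
  24: (27,1) 2 'fd'
  25: (1,13) 0 ''
  26: (13,24) 2 'gb'
  27: (24,18) 1 'g'
  28: (18,17) 1 'g'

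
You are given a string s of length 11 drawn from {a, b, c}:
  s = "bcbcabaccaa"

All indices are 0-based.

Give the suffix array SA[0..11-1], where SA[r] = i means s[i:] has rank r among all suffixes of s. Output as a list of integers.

rank→(start, suffix):
  0 → (10, 'a')
  1 → (9, 'aa')
  2 → (4, 'abaccaa')
  3 → (6, 'accaa')
  4 → (5, 'baccaa')
  5 → (2, 'bcabaccaa')
  6 → (0, 'bcbcabaccaa')
  7 → (8, 'caa')
  8 → (3, 'cabaccaa')
  9 → (1, 'cbcabaccaa')
  10 → (7, 'ccaa')

[10, 9, 4, 6, 5, 2, 0, 8, 3, 1, 7]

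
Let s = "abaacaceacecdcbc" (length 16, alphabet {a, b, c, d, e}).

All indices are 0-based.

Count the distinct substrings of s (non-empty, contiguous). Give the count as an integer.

121

rank | idx | suffix
   0 |   2 | aacaceacecdcbc
   1 |   0 | abaacaceacecdcbc
   2 |   3 | acaceacecdcbc
   3 |   5 | aceacecdcbc
   4 |   8 | acecdcbc
   5 |   1 | baacaceacecdcbc
   6 |  14 | bc
   7 |  15 | c
   8 |   4 | caceacecdcbc
   9 |  13 | cbc
  10 |  11 | cdcbc
  11 |   6 | ceacecdcbc
  12 |   9 | cecdcbc
  13 |  12 | dcbc
  14 |   7 | eacecdcbc
  15 |  10 | ecdcbc

SA = [2, 0, 3, 5, 8, 1, 14, 15, 4, 13, 11, 6, 9, 12, 7, 10]
i: (SA[i-1],SA[i]) lcp shared
  1: (2,0) 1 'a'
  2: (0,3) 1 'a'
  3: (3,5) 2 'ac'
  4: (5,8) 3 'ace'
  5: (8,1) 0 ''
  6: (1,14) 1 'b'
  7: (14,15) 0 ''
  8: (15,4) 1 'c'
  9: (4,13) 1 'c'
  10: (13,11) 1 'c'
  11: (11,6) 1 'c'
  12: (6,9) 2 'ce'
  13: (9,12) 0 ''
  14: (12,7) 0 ''
  15: (7,10) 1 'e'

n(n+1)/2 = 16·17/2 = 136
Σ LCP = 0 + 1 + 1 + 2 + 3 + 0 + 1 + 0 + 1 + 1 + 1 + 1 + 2 + 0 + 0 + 1 = 15
distinct = 136 − 15 = 121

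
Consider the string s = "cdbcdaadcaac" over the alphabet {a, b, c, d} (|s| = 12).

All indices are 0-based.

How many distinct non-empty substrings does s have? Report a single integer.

68

sorted suffixes:
  #0 SA[0]=9  'aac'
  #1 SA[1]=5  'aadcaac'
  #2 SA[2]=10  'ac'
  #3 SA[3]=6  'adcaac'
  #4 SA[4]=2  'bcdaadcaac'
  #5 SA[5]=11  'c'
  #6 SA[6]=8  'caac'
  #7 SA[7]=3  'cdaadcaac'
  #8 SA[8]=0  'cdbcdaadcaac'
  #9 SA[9]=4  'daadcaac'
  #10 SA[10]=1  'dbcdaadcaac'
  #11 SA[11]=7  'dcaac'

SA = [9, 5, 10, 6, 2, 11, 8, 3, 0, 4, 1, 7]
rank  pair      lcp
   1  s[9:],s[5:]  2  'aa'
   2  s[5:],s[10:]  1  'a'
   3  s[10:],s[6:]  1  'a'
   4  s[6:],s[2:]  0  ''
   5  s[2:],s[11:]  0  ''
   6  s[11:],s[8:]  1  'c'
   7  s[8:],s[3:]  1  'c'
   8  s[3:],s[0:]  2  'cd'
   9  s[0:],s[4:]  0  ''
  10  s[4:],s[1:]  1  'd'
  11  s[1:],s[7:]  1  'd'

n(n+1)/2 = 12·13/2 = 78
Σ LCP = 0 + 2 + 1 + 1 + 0 + 0 + 1 + 1 + 2 + 0 + 1 + 1 = 10
distinct = 78 − 10 = 68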